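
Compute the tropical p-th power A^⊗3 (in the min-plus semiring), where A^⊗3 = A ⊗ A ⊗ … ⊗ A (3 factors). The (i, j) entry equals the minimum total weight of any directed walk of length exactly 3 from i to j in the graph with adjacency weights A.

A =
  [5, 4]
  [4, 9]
A^⊗3 =
  [13, 12]
  [12, 13]

Each entry (A^⊗3)_ij equals the minimum over all length-3 walks i = v_0 → v_1 → … → v_3 = j of Σ_t A[v_t][v_{t+1}]. For example, for (i, j) = (0, 1) we minimise over 4 possible intermediate vertex sequences; the minimum is 12, attained along the walk 0 → 1 → 0 → 1.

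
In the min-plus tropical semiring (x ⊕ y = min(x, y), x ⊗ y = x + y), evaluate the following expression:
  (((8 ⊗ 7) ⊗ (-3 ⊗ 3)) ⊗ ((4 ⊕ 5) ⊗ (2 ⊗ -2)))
(((8 ⊗ 7) ⊗ (-3 ⊗ 3)) ⊗ ((4 ⊕ 5) ⊗ (2 ⊗ -2))) = 19

Expand innermost to outermost. Recall ⊕ takes the minimum of its arguments and ⊗ takes their sum. Working out the expression (((8 ⊗ 7) ⊗ (-3 ⊗ 3)) ⊗ ((4 ⊕ 5) ⊗ (2 ⊗ -2))) gives 19.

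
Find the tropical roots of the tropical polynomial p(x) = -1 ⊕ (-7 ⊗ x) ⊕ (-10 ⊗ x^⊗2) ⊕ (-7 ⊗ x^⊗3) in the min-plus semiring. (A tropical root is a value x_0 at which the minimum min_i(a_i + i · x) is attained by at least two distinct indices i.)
Roots: {-3, 3, 6}

Each tropical root is a break point of the lower envelope of the lines y = a_i + i · x (there are 4 lines, with slopes 0, 1, ..., 3). Only the lines that attain the minimum somewhere contribute to roots; other lines are dominated. Here the surviving (envelope) indices are i = 3, i = 2, i = 1, i = 0.
Intersections between consecutive envelope lines give the roots: for adjacent envelope indices i < j the intersection is x = (a_i − a_j) / (j − i). Reading off the sorted break points: {-3, 3, 6}.
Verification: at each break x_0, at least two indices attain the minimum of min_i(a_i + i · x_0).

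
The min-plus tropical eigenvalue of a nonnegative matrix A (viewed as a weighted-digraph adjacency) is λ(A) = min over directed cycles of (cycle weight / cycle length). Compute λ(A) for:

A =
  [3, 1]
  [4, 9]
λ(A) = 5/2

Enumerate directed cycles and compute their means (weight / length). Sample:
  cycle 0 → 0: weight = 3, length = 1, mean = 3/1 ≈ 3.000
  cycle 1 → 1: weight = 9, length = 1, mean = 9/1 ≈ 9.000
  cycle 0 → 1 → 0: weight = 5, length = 2, mean = 5/2 ≈ 2.500
  cycle 1 → 0 → 1: weight = 5, length = 2, mean = 5/2 ≈ 2.500
Minimum mean = 2.500, attained e.g. along the cycle 0 → 1 → 0 with weight 5 and length 2. So λ(A) = 5/2 = 5/2.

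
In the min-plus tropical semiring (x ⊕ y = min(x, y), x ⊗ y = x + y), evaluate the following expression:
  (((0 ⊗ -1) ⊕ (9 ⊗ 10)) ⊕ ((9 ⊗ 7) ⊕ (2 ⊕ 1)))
(((0 ⊗ -1) ⊕ (9 ⊗ 10)) ⊕ ((9 ⊗ 7) ⊕ (2 ⊕ 1))) = -1

Expand innermost to outermost. Recall ⊕ takes the minimum of its arguments and ⊗ takes their sum. Working out the expression (((0 ⊗ -1) ⊕ (9 ⊗ 10)) ⊕ ((9 ⊗ 7) ⊕ (2 ⊕ 1))) gives -1.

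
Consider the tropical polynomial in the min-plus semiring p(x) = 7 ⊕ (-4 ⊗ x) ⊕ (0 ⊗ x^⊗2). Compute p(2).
p(2) = -2

A tropical monomial a ⊗ x^⊗i evaluates to a + i · x. Evaluating each term at x = 2:
  Term 0 contributes 7 + 0 · 2 = 7
  Term 1 contributes -4 + 1 · 2 = -2
  Term 2 contributes 0 + 2 · 2 = 4
p(2) = ⊕ of these = min[7, -2, 4] = -2.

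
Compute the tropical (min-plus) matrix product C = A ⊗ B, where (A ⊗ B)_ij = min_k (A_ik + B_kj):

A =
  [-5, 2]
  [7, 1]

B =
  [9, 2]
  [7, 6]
A ⊗ B =
  [4, -3]
  [8, 7]

Apply the min-plus product entry-by-entry:
  C[0][0] = min over k of (A[0][0] + B[0][0] = -5 + 9 = 4, A[0][1] + B[1][0] = 2 + 7 = 9) = 4 (attained at k = 0)
  C[0][1] = min over k of (A[0][0] + B[0][1] = -5 + 2 = -3, A[0][1] + B[1][1] = 2 + 6 = 8) = -3 (attained at k = 0)
  C[1][0] = min over k of (A[1][0] + B[0][0] = 7 + 9 = 16, A[1][1] + B[1][0] = 1 + 7 = 8) = 8 (attained at k = 1)
  C[1][1] = min over k of (A[1][0] + B[0][1] = 7 + 2 = 9, A[1][1] + B[1][1] = 1 + 6 = 7) = 7 (attained at k = 1)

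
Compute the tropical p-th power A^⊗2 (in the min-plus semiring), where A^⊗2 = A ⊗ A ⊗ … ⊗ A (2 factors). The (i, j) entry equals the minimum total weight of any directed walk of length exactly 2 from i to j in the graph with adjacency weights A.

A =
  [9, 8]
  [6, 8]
A^⊗2 =
  [14, 16]
  [14, 14]

Each entry (A^⊗2)_ij equals the minimum over all length-2 walks i = v_0 → v_1 → … → v_2 = j of Σ_t A[v_t][v_{t+1}]. For example, for (i, j) = (0, 1) we minimise over 2 possible intermediate vertex sequences; the minimum is 16, attained along the walk 0 → 1 → 1.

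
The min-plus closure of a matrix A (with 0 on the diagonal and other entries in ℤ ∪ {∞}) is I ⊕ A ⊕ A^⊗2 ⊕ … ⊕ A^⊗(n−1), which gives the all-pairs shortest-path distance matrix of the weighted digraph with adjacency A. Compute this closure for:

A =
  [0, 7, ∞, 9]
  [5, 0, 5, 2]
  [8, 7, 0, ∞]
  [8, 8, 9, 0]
Closure =
  [0, 7, 12, 9]
  [5, 0, 5, 2]
  [8, 7, 0, 9]
  [8, 8, 9, 0]

This is the Floyd-Warshall all-pairs shortest-path computation. For each intermediate vertex k = 0, 1, …, 3, update dist[i][j] ← min(dist[i][j], dist[i][k] + dist[k][j]). The final matrix gives, for each (i, j), the minimum total weight of any directed path from i to j (possibly empty when i = j).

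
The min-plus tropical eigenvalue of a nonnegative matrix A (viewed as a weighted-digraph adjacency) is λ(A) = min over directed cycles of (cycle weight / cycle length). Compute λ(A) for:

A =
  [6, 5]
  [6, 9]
λ(A) = 11/2

Enumerate directed cycles and compute their means (weight / length). Sample:
  cycle 0 → 0: weight = 6, length = 1, mean = 6/1 ≈ 6.000
  cycle 1 → 1: weight = 9, length = 1, mean = 9/1 ≈ 9.000
  cycle 0 → 1 → 0: weight = 11, length = 2, mean = 11/2 ≈ 5.500
  cycle 1 → 0 → 1: weight = 11, length = 2, mean = 11/2 ≈ 5.500
Minimum mean = 5.500, attained e.g. along the cycle 0 → 1 → 0 with weight 11 and length 2. So λ(A) = 11/2 = 11/2.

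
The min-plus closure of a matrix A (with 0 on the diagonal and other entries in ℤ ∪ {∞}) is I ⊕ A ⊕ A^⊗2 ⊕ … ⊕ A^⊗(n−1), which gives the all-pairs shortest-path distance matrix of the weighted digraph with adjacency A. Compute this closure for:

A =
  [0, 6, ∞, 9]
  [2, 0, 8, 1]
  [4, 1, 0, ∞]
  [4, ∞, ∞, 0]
Closure =
  [0, 6, 14, 7]
  [2, 0, 8, 1]
  [3, 1, 0, 2]
  [4, 10, 18, 0]

This is the Floyd-Warshall all-pairs shortest-path computation. For each intermediate vertex k = 0, 1, …, 3, update dist[i][j] ← min(dist[i][j], dist[i][k] + dist[k][j]). The final matrix gives, for each (i, j), the minimum total weight of any directed path from i to j (possibly empty when i = j).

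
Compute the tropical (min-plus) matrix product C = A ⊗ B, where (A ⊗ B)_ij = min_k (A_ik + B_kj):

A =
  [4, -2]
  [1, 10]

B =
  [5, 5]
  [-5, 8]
A ⊗ B =
  [-7, 6]
  [5, 6]

Apply the min-plus product entry-by-entry:
  C[0][0] = min over k of (A[0][0] + B[0][0] = 4 + 5 = 9, A[0][1] + B[1][0] = -2 + -5 = -7) = -7 (attained at k = 1)
  C[0][1] = min over k of (A[0][0] + B[0][1] = 4 + 5 = 9, A[0][1] + B[1][1] = -2 + 8 = 6) = 6 (attained at k = 1)
  C[1][0] = min over k of (A[1][0] + B[0][0] = 1 + 5 = 6, A[1][1] + B[1][0] = 10 + -5 = 5) = 5 (attained at k = 1)
  C[1][1] = min over k of (A[1][0] + B[0][1] = 1 + 5 = 6, A[1][1] + B[1][1] = 10 + 8 = 18) = 6 (attained at k = 0)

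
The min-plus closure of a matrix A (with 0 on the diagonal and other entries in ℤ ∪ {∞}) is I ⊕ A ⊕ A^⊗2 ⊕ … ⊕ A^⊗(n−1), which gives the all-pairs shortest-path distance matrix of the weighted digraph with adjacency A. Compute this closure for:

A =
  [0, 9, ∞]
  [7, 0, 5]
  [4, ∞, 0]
Closure =
  [0, 9, 14]
  [7, 0, 5]
  [4, 13, 0]

This is the Floyd-Warshall all-pairs shortest-path computation. For each intermediate vertex k = 0, 1, …, 2, update dist[i][j] ← min(dist[i][j], dist[i][k] + dist[k][j]). The final matrix gives, for each (i, j), the minimum total weight of any directed path from i to j (possibly empty when i = j).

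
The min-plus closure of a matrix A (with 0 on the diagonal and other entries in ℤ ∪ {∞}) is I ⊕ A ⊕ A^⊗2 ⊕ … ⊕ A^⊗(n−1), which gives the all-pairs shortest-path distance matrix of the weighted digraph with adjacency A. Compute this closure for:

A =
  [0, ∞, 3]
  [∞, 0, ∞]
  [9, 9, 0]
Closure =
  [0, 12, 3]
  [∞, 0, ∞]
  [9, 9, 0]

This is the Floyd-Warshall all-pairs shortest-path computation. For each intermediate vertex k = 0, 1, …, 2, update dist[i][j] ← min(dist[i][j], dist[i][k] + dist[k][j]). The final matrix gives, for each (i, j), the minimum total weight of any directed path from i to j (possibly empty when i = j).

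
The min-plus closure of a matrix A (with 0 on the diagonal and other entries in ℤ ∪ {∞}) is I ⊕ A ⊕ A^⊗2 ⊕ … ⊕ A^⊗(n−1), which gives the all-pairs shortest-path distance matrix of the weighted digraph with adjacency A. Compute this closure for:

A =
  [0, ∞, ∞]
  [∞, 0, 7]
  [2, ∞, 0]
Closure =
  [0, ∞, ∞]
  [9, 0, 7]
  [2, ∞, 0]

This is the Floyd-Warshall all-pairs shortest-path computation. For each intermediate vertex k = 0, 1, …, 2, update dist[i][j] ← min(dist[i][j], dist[i][k] + dist[k][j]). The final matrix gives, for each (i, j), the minimum total weight of any directed path from i to j (possibly empty when i = j).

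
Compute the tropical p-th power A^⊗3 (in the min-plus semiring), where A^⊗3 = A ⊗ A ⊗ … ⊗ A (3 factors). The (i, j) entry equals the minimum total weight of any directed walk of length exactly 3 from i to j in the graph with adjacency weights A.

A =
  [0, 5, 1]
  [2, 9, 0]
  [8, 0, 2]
A^⊗3 =
  [0, 1, 1]
  [2, 2, 0]
  [2, 0, 2]

Each entry (A^⊗3)_ij equals the minimum over all length-3 walks i = v_0 → v_1 → … → v_3 = j of Σ_t A[v_t][v_{t+1}]. For example, for (i, j) = (0, 2) we minimise over 9 possible intermediate vertex sequences; the minimum is 1, attained along the walk 0 → 0 → 0 → 2.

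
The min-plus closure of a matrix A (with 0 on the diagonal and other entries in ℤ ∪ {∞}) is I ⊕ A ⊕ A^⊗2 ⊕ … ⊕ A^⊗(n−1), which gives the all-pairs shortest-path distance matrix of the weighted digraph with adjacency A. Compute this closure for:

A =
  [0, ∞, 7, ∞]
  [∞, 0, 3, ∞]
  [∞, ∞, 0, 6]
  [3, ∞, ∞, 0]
Closure =
  [0, ∞, 7, 13]
  [12, 0, 3, 9]
  [9, ∞, 0, 6]
  [3, ∞, 10, 0]

This is the Floyd-Warshall all-pairs shortest-path computation. For each intermediate vertex k = 0, 1, …, 3, update dist[i][j] ← min(dist[i][j], dist[i][k] + dist[k][j]). The final matrix gives, for each (i, j), the minimum total weight of any directed path from i to j (possibly empty when i = j).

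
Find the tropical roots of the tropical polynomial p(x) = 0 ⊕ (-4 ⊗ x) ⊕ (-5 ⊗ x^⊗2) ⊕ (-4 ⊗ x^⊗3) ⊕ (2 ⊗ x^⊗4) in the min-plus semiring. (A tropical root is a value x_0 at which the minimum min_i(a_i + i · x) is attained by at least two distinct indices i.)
Roots: {-6, -1, 1, 4}

Each tropical root is a break point of the lower envelope of the lines y = a_i + i · x (there are 5 lines, with slopes 0, 1, ..., 4). Only the lines that attain the minimum somewhere contribute to roots; other lines are dominated. Here the surviving (envelope) indices are i = 4, i = 3, i = 2, i = 1, i = 0.
Intersections between consecutive envelope lines give the roots: for adjacent envelope indices i < j the intersection is x = (a_i − a_j) / (j − i). Reading off the sorted break points: {-6, -1, 1, 4}.
Verification: at each break x_0, at least two indices attain the minimum of min_i(a_i + i · x_0).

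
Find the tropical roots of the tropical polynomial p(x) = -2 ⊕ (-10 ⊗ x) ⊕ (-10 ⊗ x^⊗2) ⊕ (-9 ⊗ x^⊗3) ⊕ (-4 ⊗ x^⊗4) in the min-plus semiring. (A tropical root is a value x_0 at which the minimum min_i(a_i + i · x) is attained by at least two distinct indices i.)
Roots: {-5, -1, 0, 8}

Each tropical root is a break point of the lower envelope of the lines y = a_i + i · x (there are 5 lines, with slopes 0, 1, ..., 4). Only the lines that attain the minimum somewhere contribute to roots; other lines are dominated. Here the surviving (envelope) indices are i = 4, i = 3, i = 2, i = 1, i = 0.
Intersections between consecutive envelope lines give the roots: for adjacent envelope indices i < j the intersection is x = (a_i − a_j) / (j − i). Reading off the sorted break points: {-5, -1, 0, 8}.
Verification: at each break x_0, at least two indices attain the minimum of min_i(a_i + i · x_0).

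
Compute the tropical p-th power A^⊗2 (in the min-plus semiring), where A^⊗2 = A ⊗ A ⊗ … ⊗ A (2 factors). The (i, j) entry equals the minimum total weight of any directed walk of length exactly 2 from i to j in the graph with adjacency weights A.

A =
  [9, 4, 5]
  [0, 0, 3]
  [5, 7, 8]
A^⊗2 =
  [4, 4, 7]
  [0, 0, 3]
  [7, 7, 10]

Each entry (A^⊗2)_ij equals the minimum over all length-2 walks i = v_0 → v_1 → … → v_2 = j of Σ_t A[v_t][v_{t+1}]. For example, for (i, j) = (0, 2) we minimise over 3 possible intermediate vertex sequences; the minimum is 7, attained along the walk 0 → 1 → 2.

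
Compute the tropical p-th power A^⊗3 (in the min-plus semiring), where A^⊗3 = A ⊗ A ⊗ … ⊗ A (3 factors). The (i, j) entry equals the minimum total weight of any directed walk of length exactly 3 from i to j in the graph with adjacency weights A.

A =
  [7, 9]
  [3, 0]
A^⊗3 =
  [12, 9]
  [3, 0]

Each entry (A^⊗3)_ij equals the minimum over all length-3 walks i = v_0 → v_1 → … → v_3 = j of Σ_t A[v_t][v_{t+1}]. For example, for (i, j) = (0, 1) we minimise over 4 possible intermediate vertex sequences; the minimum is 9, attained along the walk 0 → 1 → 1 → 1.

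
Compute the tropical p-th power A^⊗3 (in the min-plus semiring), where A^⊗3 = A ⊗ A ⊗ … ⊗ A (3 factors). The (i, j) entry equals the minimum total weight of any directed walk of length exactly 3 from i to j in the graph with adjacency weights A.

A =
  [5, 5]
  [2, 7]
A^⊗3 =
  [12, 12]
  [9, 12]

Each entry (A^⊗3)_ij equals the minimum over all length-3 walks i = v_0 → v_1 → … → v_3 = j of Σ_t A[v_t][v_{t+1}]. For example, for (i, j) = (0, 1) we minimise over 4 possible intermediate vertex sequences; the minimum is 12, attained along the walk 0 → 1 → 0 → 1.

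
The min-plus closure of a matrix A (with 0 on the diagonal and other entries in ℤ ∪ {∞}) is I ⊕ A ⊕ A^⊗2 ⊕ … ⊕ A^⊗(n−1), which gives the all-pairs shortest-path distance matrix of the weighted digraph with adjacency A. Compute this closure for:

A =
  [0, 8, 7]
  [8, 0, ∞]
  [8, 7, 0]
Closure =
  [0, 8, 7]
  [8, 0, 15]
  [8, 7, 0]

This is the Floyd-Warshall all-pairs shortest-path computation. For each intermediate vertex k = 0, 1, …, 2, update dist[i][j] ← min(dist[i][j], dist[i][k] + dist[k][j]). The final matrix gives, for each (i, j), the minimum total weight of any directed path from i to j (possibly empty when i = j).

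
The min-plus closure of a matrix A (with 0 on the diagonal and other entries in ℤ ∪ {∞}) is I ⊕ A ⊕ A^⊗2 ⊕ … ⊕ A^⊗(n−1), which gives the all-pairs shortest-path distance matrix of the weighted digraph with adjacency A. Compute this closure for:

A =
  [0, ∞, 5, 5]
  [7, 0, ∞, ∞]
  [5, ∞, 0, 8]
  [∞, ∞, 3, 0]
Closure =
  [0, ∞, 5, 5]
  [7, 0, 12, 12]
  [5, ∞, 0, 8]
  [8, ∞, 3, 0]

This is the Floyd-Warshall all-pairs shortest-path computation. For each intermediate vertex k = 0, 1, …, 3, update dist[i][j] ← min(dist[i][j], dist[i][k] + dist[k][j]). The final matrix gives, for each (i, j), the minimum total weight of any directed path from i to j (possibly empty when i = j).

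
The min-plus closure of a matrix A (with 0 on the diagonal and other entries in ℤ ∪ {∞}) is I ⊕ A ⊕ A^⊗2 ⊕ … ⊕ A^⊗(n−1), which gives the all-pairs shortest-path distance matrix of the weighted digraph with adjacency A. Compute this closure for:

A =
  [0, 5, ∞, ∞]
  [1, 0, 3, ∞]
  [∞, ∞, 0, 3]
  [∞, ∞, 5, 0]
Closure =
  [0, 5, 8, 11]
  [1, 0, 3, 6]
  [∞, ∞, 0, 3]
  [∞, ∞, 5, 0]

This is the Floyd-Warshall all-pairs shortest-path computation. For each intermediate vertex k = 0, 1, …, 3, update dist[i][j] ← min(dist[i][j], dist[i][k] + dist[k][j]). The final matrix gives, for each (i, j), the minimum total weight of any directed path from i to j (possibly empty when i = j).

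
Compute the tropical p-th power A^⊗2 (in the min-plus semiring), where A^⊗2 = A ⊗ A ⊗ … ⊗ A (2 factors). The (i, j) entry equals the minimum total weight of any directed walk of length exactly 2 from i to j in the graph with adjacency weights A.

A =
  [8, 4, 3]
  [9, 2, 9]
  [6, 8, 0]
A^⊗2 =
  [9, 6, 3]
  [11, 4, 9]
  [6, 8, 0]

Each entry (A^⊗2)_ij equals the minimum over all length-2 walks i = v_0 → v_1 → … → v_2 = j of Σ_t A[v_t][v_{t+1}]. For example, for (i, j) = (0, 2) we minimise over 3 possible intermediate vertex sequences; the minimum is 3, attained along the walk 0 → 2 → 2.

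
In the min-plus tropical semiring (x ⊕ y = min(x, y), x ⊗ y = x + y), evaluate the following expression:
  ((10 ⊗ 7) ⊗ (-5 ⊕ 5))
((10 ⊗ 7) ⊗ (-5 ⊕ 5)) = 12

Expand innermost to outermost. Recall ⊕ takes the minimum of its arguments and ⊗ takes their sum. Working out the expression ((10 ⊗ 7) ⊗ (-5 ⊕ 5)) gives 12.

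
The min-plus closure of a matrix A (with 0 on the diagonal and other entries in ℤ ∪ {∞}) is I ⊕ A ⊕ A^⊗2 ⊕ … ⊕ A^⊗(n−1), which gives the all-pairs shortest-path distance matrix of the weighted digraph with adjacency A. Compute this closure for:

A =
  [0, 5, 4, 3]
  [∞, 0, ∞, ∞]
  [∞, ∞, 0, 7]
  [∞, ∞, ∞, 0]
Closure =
  [0, 5, 4, 3]
  [∞, 0, ∞, ∞]
  [∞, ∞, 0, 7]
  [∞, ∞, ∞, 0]

This is the Floyd-Warshall all-pairs shortest-path computation. For each intermediate vertex k = 0, 1, …, 3, update dist[i][j] ← min(dist[i][j], dist[i][k] + dist[k][j]). The final matrix gives, for each (i, j), the minimum total weight of any directed path from i to j (possibly empty when i = j).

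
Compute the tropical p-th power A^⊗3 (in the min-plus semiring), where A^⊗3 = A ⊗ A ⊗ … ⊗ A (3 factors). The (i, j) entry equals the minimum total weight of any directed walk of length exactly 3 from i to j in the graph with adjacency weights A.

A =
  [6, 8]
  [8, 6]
A^⊗3 =
  [18, 20]
  [20, 18]

Each entry (A^⊗3)_ij equals the minimum over all length-3 walks i = v_0 → v_1 → … → v_3 = j of Σ_t A[v_t][v_{t+1}]. For example, for (i, j) = (0, 1) we minimise over 4 possible intermediate vertex sequences; the minimum is 20, attained along the walk 0 → 0 → 0 → 1.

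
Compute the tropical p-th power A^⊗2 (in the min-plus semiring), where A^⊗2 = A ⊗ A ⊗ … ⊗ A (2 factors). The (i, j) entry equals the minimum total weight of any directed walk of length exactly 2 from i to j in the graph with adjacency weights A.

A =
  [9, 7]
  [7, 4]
A^⊗2 =
  [14, 11]
  [11, 8]

Each entry (A^⊗2)_ij equals the minimum over all length-2 walks i = v_0 → v_1 → … → v_2 = j of Σ_t A[v_t][v_{t+1}]. For example, for (i, j) = (0, 1) we minimise over 2 possible intermediate vertex sequences; the minimum is 11, attained along the walk 0 → 1 → 1.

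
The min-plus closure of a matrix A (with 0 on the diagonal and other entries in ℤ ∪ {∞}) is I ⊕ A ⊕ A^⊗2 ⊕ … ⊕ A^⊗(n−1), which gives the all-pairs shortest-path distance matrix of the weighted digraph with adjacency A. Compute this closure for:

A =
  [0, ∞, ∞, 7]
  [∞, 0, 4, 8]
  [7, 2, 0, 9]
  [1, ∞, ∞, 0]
Closure =
  [0, ∞, ∞, 7]
  [9, 0, 4, 8]
  [7, 2, 0, 9]
  [1, ∞, ∞, 0]

This is the Floyd-Warshall all-pairs shortest-path computation. For each intermediate vertex k = 0, 1, …, 3, update dist[i][j] ← min(dist[i][j], dist[i][k] + dist[k][j]). The final matrix gives, for each (i, j), the minimum total weight of any directed path from i to j (possibly empty when i = j).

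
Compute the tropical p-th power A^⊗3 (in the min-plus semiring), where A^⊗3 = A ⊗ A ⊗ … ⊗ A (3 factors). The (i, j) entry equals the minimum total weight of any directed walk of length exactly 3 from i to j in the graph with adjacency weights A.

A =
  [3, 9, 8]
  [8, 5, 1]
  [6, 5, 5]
A^⊗3 =
  [9, 15, 13]
  [10, 11, 7]
  [12, 11, 11]

Each entry (A^⊗3)_ij equals the minimum over all length-3 walks i = v_0 → v_1 → … → v_3 = j of Σ_t A[v_t][v_{t+1}]. For example, for (i, j) = (0, 2) we minimise over 9 possible intermediate vertex sequences; the minimum is 13, attained along the walk 0 → 0 → 1 → 2.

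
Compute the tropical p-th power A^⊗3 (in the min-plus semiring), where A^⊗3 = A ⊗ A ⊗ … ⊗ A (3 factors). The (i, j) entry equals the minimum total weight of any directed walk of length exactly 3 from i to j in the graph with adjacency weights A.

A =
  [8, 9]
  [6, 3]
A^⊗3 =
  [18, 15]
  [12, 9]

Each entry (A^⊗3)_ij equals the minimum over all length-3 walks i = v_0 → v_1 → … → v_3 = j of Σ_t A[v_t][v_{t+1}]. For example, for (i, j) = (0, 1) we minimise over 4 possible intermediate vertex sequences; the minimum is 15, attained along the walk 0 → 1 → 1 → 1.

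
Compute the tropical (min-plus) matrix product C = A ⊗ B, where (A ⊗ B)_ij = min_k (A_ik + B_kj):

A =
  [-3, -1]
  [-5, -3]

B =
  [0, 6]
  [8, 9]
A ⊗ B =
  [-3, 3]
  [-5, 1]

Apply the min-plus product entry-by-entry:
  C[0][0] = min over k of (A[0][0] + B[0][0] = -3 + 0 = -3, A[0][1] + B[1][0] = -1 + 8 = 7) = -3 (attained at k = 0)
  C[0][1] = min over k of (A[0][0] + B[0][1] = -3 + 6 = 3, A[0][1] + B[1][1] = -1 + 9 = 8) = 3 (attained at k = 0)
  C[1][0] = min over k of (A[1][0] + B[0][0] = -5 + 0 = -5, A[1][1] + B[1][0] = -3 + 8 = 5) = -5 (attained at k = 0)
  C[1][1] = min over k of (A[1][0] + B[0][1] = -5 + 6 = 1, A[1][1] + B[1][1] = -3 + 9 = 6) = 1 (attained at k = 0)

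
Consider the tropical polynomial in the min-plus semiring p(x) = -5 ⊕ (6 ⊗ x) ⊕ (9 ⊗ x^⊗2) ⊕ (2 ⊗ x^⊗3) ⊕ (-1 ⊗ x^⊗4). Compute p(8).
p(8) = -5

A tropical monomial a ⊗ x^⊗i evaluates to a + i · x. Evaluating each term at x = 8:
  Term 0 contributes -5 + 0 · 8 = -5
  Term 1 contributes 6 + 1 · 8 = 14
  Term 2 contributes 9 + 2 · 8 = 25
  Term 3 contributes 2 + 3 · 8 = 26
  Term 4 contributes -1 + 4 · 8 = 31
p(8) = ⊕ of these = min[-5, 14, 25, 26, 31] = -5.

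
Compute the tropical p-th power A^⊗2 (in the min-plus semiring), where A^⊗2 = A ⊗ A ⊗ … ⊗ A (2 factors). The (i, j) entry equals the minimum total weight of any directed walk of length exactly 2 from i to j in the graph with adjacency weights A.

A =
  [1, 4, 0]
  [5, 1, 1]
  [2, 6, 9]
A^⊗2 =
  [2, 5, 1]
  [3, 2, 2]
  [3, 6, 2]

Each entry (A^⊗2)_ij equals the minimum over all length-2 walks i = v_0 → v_1 → … → v_2 = j of Σ_t A[v_t][v_{t+1}]. For example, for (i, j) = (0, 2) we minimise over 3 possible intermediate vertex sequences; the minimum is 1, attained along the walk 0 → 0 → 2.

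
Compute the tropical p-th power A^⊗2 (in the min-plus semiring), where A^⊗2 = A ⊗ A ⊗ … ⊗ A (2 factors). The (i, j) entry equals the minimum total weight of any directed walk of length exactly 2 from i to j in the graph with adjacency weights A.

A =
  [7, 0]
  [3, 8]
A^⊗2 =
  [3, 7]
  [10, 3]

Each entry (A^⊗2)_ij equals the minimum over all length-2 walks i = v_0 → v_1 → … → v_2 = j of Σ_t A[v_t][v_{t+1}]. For example, for (i, j) = (0, 1) we minimise over 2 possible intermediate vertex sequences; the minimum is 7, attained along the walk 0 → 0 → 1.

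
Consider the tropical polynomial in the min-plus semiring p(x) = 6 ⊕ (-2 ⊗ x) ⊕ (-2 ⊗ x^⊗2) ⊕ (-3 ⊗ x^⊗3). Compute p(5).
p(5) = 3

A tropical monomial a ⊗ x^⊗i evaluates to a + i · x. Evaluating each term at x = 5:
  Term 0 contributes 6 + 0 · 5 = 6
  Term 1 contributes -2 + 1 · 5 = 3
  Term 2 contributes -2 + 2 · 5 = 8
  Term 3 contributes -3 + 3 · 5 = 12
p(5) = ⊕ of these = min[6, 3, 8, 12] = 3.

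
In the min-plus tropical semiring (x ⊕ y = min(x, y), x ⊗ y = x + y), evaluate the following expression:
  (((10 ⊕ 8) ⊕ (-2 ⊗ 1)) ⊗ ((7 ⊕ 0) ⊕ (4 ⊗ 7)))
(((10 ⊕ 8) ⊕ (-2 ⊗ 1)) ⊗ ((7 ⊕ 0) ⊕ (4 ⊗ 7))) = -1

Expand innermost to outermost. Recall ⊕ takes the minimum of its arguments and ⊗ takes their sum. Working out the expression (((10 ⊕ 8) ⊕ (-2 ⊗ 1)) ⊗ ((7 ⊕ 0) ⊕ (4 ⊗ 7))) gives -1.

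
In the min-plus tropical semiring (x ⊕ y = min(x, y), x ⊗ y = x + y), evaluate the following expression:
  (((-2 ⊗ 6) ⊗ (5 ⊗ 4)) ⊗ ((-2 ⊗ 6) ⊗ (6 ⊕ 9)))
(((-2 ⊗ 6) ⊗ (5 ⊗ 4)) ⊗ ((-2 ⊗ 6) ⊗ (6 ⊕ 9))) = 23

Expand innermost to outermost. Recall ⊕ takes the minimum of its arguments and ⊗ takes their sum. Working out the expression (((-2 ⊗ 6) ⊗ (5 ⊗ 4)) ⊗ ((-2 ⊗ 6) ⊗ (6 ⊕ 9))) gives 23.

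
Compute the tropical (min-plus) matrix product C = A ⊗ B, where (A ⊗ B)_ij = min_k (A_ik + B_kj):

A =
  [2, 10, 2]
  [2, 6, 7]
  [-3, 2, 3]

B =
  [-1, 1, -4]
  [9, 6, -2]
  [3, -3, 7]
A ⊗ B =
  [1, -1, -2]
  [1, 3, -2]
  [-4, -2, -7]

Apply the min-plus product entry-by-entry:
  C[0][0] = min over k of (A[0][0] + B[0][0] = 2 + -1 = 1, A[0][1] + B[1][0] = 10 + 9 = 19, A[0][2] + B[2][0] = 2 + 3 = 5) = 1 (attained at k = 0)
  C[0][1] = min over k of (A[0][0] + B[0][1] = 2 + 1 = 3, A[0][1] + B[1][1] = 10 + 6 = 16, A[0][2] + B[2][1] = 2 + -3 = -1) = -1 (attained at k = 2)
  C[0][2] = min over k of (A[0][0] + B[0][2] = 2 + -4 = -2, A[0][1] + B[1][2] = 10 + -2 = 8, A[0][2] + B[2][2] = 2 + 7 = 9) = -2 (attained at k = 0)
  C[1][0] = min over k of (A[1][0] + B[0][0] = 2 + -1 = 1, A[1][1] + B[1][0] = 6 + 9 = 15, A[1][2] + B[2][0] = 7 + 3 = 10) = 1 (attained at k = 0)
  C[1][1] = min over k of (A[1][0] + B[0][1] = 2 + 1 = 3, A[1][1] + B[1][1] = 6 + 6 = 12, A[1][2] + B[2][1] = 7 + -3 = 4) = 3 (attained at k = 0)
  C[1][2] = min over k of (A[1][0] + B[0][2] = 2 + -4 = -2, A[1][1] + B[1][2] = 6 + -2 = 4, A[1][2] + B[2][2] = 7 + 7 = 14) = -2 (attained at k = 0)
  C[2][0] = min over k of (A[2][0] + B[0][0] = -3 + -1 = -4, A[2][1] + B[1][0] = 2 + 9 = 11, A[2][2] + B[2][0] = 3 + 3 = 6) = -4 (attained at k = 0)
  C[2][1] = min over k of (A[2][0] + B[0][1] = -3 + 1 = -2, A[2][1] + B[1][1] = 2 + 6 = 8, A[2][2] + B[2][1] = 3 + -3 = 0) = -2 (attained at k = 0)
  C[2][2] = min over k of (A[2][0] + B[0][2] = -3 + -4 = -7, A[2][1] + B[1][2] = 2 + -2 = 0, A[2][2] + B[2][2] = 3 + 7 = 10) = -7 (attained at k = 0)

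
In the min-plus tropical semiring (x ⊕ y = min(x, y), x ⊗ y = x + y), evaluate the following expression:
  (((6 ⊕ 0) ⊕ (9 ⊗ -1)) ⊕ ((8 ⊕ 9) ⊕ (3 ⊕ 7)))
(((6 ⊕ 0) ⊕ (9 ⊗ -1)) ⊕ ((8 ⊕ 9) ⊕ (3 ⊕ 7))) = 0

Expand innermost to outermost. Recall ⊕ takes the minimum of its arguments and ⊗ takes their sum. Working out the expression (((6 ⊕ 0) ⊕ (9 ⊗ -1)) ⊕ ((8 ⊕ 9) ⊕ (3 ⊕ 7))) gives 0.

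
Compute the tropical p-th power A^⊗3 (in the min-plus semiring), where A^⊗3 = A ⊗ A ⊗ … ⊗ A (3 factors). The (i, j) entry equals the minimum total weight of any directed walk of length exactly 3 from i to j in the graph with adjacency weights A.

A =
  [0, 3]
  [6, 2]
A^⊗3 =
  [0, 3]
  [6, 6]

Each entry (A^⊗3)_ij equals the minimum over all length-3 walks i = v_0 → v_1 → … → v_3 = j of Σ_t A[v_t][v_{t+1}]. For example, for (i, j) = (0, 1) we minimise over 4 possible intermediate vertex sequences; the minimum is 3, attained along the walk 0 → 0 → 0 → 1.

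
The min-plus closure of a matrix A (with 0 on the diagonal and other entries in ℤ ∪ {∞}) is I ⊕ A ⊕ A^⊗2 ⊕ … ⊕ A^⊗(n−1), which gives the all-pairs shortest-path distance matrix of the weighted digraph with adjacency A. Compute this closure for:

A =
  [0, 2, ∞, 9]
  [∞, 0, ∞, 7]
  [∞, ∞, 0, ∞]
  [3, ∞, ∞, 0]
Closure =
  [0, 2, ∞, 9]
  [10, 0, ∞, 7]
  [∞, ∞, 0, ∞]
  [3, 5, ∞, 0]

This is the Floyd-Warshall all-pairs shortest-path computation. For each intermediate vertex k = 0, 1, …, 3, update dist[i][j] ← min(dist[i][j], dist[i][k] + dist[k][j]). The final matrix gives, for each (i, j), the minimum total weight of any directed path from i to j (possibly empty when i = j).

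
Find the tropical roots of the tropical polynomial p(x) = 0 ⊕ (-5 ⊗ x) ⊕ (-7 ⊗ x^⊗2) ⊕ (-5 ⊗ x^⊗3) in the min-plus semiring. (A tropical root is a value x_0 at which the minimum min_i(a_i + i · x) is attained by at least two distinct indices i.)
Roots: {-2, 2, 5}

Each tropical root is a break point of the lower envelope of the lines y = a_i + i · x (there are 4 lines, with slopes 0, 1, ..., 3). Only the lines that attain the minimum somewhere contribute to roots; other lines are dominated. Here the surviving (envelope) indices are i = 3, i = 2, i = 1, i = 0.
Intersections between consecutive envelope lines give the roots: for adjacent envelope indices i < j the intersection is x = (a_i − a_j) / (j − i). Reading off the sorted break points: {-2, 2, 5}.
Verification: at each break x_0, at least two indices attain the minimum of min_i(a_i + i · x_0).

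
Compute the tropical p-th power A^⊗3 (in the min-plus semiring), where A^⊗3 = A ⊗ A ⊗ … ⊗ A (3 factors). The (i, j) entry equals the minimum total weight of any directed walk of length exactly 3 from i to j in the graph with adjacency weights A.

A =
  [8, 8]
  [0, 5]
A^⊗3 =
  [13, 16]
  [8, 13]

Each entry (A^⊗3)_ij equals the minimum over all length-3 walks i = v_0 → v_1 → … → v_3 = j of Σ_t A[v_t][v_{t+1}]. For example, for (i, j) = (0, 1) we minimise over 4 possible intermediate vertex sequences; the minimum is 16, attained along the walk 0 → 1 → 0 → 1.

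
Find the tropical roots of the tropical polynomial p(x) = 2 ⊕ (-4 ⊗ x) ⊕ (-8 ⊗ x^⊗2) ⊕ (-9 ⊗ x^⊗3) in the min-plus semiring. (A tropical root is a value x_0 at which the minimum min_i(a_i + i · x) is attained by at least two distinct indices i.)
Roots: {1, 4, 6}

Each tropical root is a break point of the lower envelope of the lines y = a_i + i · x (there are 4 lines, with slopes 0, 1, ..., 3). Only the lines that attain the minimum somewhere contribute to roots; other lines are dominated. Here the surviving (envelope) indices are i = 3, i = 2, i = 1, i = 0.
Intersections between consecutive envelope lines give the roots: for adjacent envelope indices i < j the intersection is x = (a_i − a_j) / (j − i). Reading off the sorted break points: {1, 4, 6}.
Verification: at each break x_0, at least two indices attain the minimum of min_i(a_i + i · x_0).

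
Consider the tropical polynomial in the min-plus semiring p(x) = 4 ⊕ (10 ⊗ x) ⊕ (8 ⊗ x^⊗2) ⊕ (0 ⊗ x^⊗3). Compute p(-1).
p(-1) = -3

A tropical monomial a ⊗ x^⊗i evaluates to a + i · x. Evaluating each term at x = -1:
  Term 0 contributes 4 + 0 · -1 = 4
  Term 1 contributes 10 + 1 · -1 = 9
  Term 2 contributes 8 + 2 · -1 = 6
  Term 3 contributes 0 + 3 · -1 = -3
p(-1) = ⊕ of these = min[4, 9, 6, -3] = -3.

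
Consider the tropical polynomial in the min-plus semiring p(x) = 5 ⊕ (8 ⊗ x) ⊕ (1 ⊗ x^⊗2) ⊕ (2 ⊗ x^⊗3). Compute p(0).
p(0) = 1

A tropical monomial a ⊗ x^⊗i evaluates to a + i · x. Evaluating each term at x = 0:
  Term 0 contributes 5 + 0 · 0 = 5
  Term 1 contributes 8 + 1 · 0 = 8
  Term 2 contributes 1 + 2 · 0 = 1
  Term 3 contributes 2 + 3 · 0 = 2
p(0) = ⊕ of these = min[5, 8, 1, 2] = 1.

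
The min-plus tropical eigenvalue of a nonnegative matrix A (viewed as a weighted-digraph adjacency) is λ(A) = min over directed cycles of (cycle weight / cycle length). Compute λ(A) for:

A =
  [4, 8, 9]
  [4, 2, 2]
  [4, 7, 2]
λ(A) = 2

Enumerate directed cycles and compute their means (weight / length). Sample:
  cycle 0 → 0: weight = 4, length = 1, mean = 4/1 ≈ 4.000
  cycle 1 → 1: weight = 2, length = 1, mean = 2/1 ≈ 2.000
  cycle 2 → 2: weight = 2, length = 1, mean = 2/1 ≈ 2.000
  cycle 0 → 1 → 0: weight = 12, length = 2, mean = 12/2 ≈ 6.000
  cycle 0 → 2 → 0: weight = 13, length = 2, mean = 13/2 ≈ 6.500
  cycle 1 → 0 → 1: weight = 12, length = 2, mean = 12/2 ≈ 6.000
Minimum mean = 2.000, attained e.g. along the cycle 1 → 1 with weight 2 and length 1. So λ(A) = 2/1 = 2.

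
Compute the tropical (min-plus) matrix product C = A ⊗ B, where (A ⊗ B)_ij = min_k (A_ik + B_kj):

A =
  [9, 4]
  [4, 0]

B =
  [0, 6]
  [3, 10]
A ⊗ B =
  [7, 14]
  [3, 10]

Apply the min-plus product entry-by-entry:
  C[0][0] = min over k of (A[0][0] + B[0][0] = 9 + 0 = 9, A[0][1] + B[1][0] = 4 + 3 = 7) = 7 (attained at k = 1)
  C[0][1] = min over k of (A[0][0] + B[0][1] = 9 + 6 = 15, A[0][1] + B[1][1] = 4 + 10 = 14) = 14 (attained at k = 1)
  C[1][0] = min over k of (A[1][0] + B[0][0] = 4 + 0 = 4, A[1][1] + B[1][0] = 0 + 3 = 3) = 3 (attained at k = 1)
  C[1][1] = min over k of (A[1][0] + B[0][1] = 4 + 6 = 10, A[1][1] + B[1][1] = 0 + 10 = 10) = 10 (attained at k = 0)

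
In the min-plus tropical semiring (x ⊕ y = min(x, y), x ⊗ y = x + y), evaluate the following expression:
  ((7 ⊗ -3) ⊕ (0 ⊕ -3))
((7 ⊗ -3) ⊕ (0 ⊕ -3)) = -3

Expand innermost to outermost. Recall ⊕ takes the minimum of its arguments and ⊗ takes their sum. Working out the expression ((7 ⊗ -3) ⊕ (0 ⊕ -3)) gives -3.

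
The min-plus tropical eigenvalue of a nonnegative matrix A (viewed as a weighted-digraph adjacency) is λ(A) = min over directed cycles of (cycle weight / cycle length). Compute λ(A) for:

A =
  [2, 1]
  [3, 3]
λ(A) = 2

Enumerate directed cycles and compute their means (weight / length). Sample:
  cycle 0 → 0: weight = 2, length = 1, mean = 2/1 ≈ 2.000
  cycle 1 → 1: weight = 3, length = 1, mean = 3/1 ≈ 3.000
  cycle 0 → 1 → 0: weight = 4, length = 2, mean = 4/2 ≈ 2.000
  cycle 1 → 0 → 1: weight = 4, length = 2, mean = 4/2 ≈ 2.000
Minimum mean = 2.000, attained e.g. along the cycle 0 → 0 with weight 2 and length 1. So λ(A) = 2/1 = 2.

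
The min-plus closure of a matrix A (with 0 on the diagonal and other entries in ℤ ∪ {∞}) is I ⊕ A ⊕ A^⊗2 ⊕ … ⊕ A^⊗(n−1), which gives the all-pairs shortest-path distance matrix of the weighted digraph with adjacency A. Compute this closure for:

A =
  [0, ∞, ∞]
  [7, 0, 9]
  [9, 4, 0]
Closure =
  [0, ∞, ∞]
  [7, 0, 9]
  [9, 4, 0]

This is the Floyd-Warshall all-pairs shortest-path computation. For each intermediate vertex k = 0, 1, …, 2, update dist[i][j] ← min(dist[i][j], dist[i][k] + dist[k][j]). The final matrix gives, for each (i, j), the minimum total weight of any directed path from i to j (possibly empty when i = j).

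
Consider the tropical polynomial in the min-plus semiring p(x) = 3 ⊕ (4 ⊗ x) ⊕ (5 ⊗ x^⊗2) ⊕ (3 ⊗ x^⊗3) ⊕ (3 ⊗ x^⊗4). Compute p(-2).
p(-2) = -5

A tropical monomial a ⊗ x^⊗i evaluates to a + i · x. Evaluating each term at x = -2:
  Term 0 contributes 3 + 0 · -2 = 3
  Term 1 contributes 4 + 1 · -2 = 2
  Term 2 contributes 5 + 2 · -2 = 1
  Term 3 contributes 3 + 3 · -2 = -3
  Term 4 contributes 3 + 4 · -2 = -5
p(-2) = ⊕ of these = min[3, 2, 1, -3, -5] = -5.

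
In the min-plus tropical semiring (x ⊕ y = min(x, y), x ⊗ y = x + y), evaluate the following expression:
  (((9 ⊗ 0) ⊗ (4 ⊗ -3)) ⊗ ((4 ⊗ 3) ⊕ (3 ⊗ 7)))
(((9 ⊗ 0) ⊗ (4 ⊗ -3)) ⊗ ((4 ⊗ 3) ⊕ (3 ⊗ 7))) = 17

Expand innermost to outermost. Recall ⊕ takes the minimum of its arguments and ⊗ takes their sum. Working out the expression (((9 ⊗ 0) ⊗ (4 ⊗ -3)) ⊗ ((4 ⊗ 3) ⊕ (3 ⊗ 7))) gives 17.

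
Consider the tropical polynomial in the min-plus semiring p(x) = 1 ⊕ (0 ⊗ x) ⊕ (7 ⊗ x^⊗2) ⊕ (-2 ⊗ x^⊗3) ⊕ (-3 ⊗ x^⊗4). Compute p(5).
p(5) = 1

A tropical monomial a ⊗ x^⊗i evaluates to a + i · x. Evaluating each term at x = 5:
  Term 0 contributes 1 + 0 · 5 = 1
  Term 1 contributes 0 + 1 · 5 = 5
  Term 2 contributes 7 + 2 · 5 = 17
  Term 3 contributes -2 + 3 · 5 = 13
  Term 4 contributes -3 + 4 · 5 = 17
p(5) = ⊕ of these = min[1, 5, 17, 13, 17] = 1.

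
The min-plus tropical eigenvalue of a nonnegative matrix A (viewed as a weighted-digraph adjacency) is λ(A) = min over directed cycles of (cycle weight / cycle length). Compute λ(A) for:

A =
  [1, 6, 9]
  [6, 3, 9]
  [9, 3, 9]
λ(A) = 1

Enumerate directed cycles and compute their means (weight / length). Sample:
  cycle 0 → 0: weight = 1, length = 1, mean = 1/1 ≈ 1.000
  cycle 1 → 1: weight = 3, length = 1, mean = 3/1 ≈ 3.000
  cycle 2 → 2: weight = 9, length = 1, mean = 9/1 ≈ 9.000
  cycle 0 → 1 → 0: weight = 12, length = 2, mean = 12/2 ≈ 6.000
  cycle 0 → 2 → 0: weight = 18, length = 2, mean = 18/2 ≈ 9.000
  cycle 1 → 0 → 1: weight = 12, length = 2, mean = 12/2 ≈ 6.000
Minimum mean = 1.000, attained e.g. along the cycle 0 → 0 with weight 1 and length 1. So λ(A) = 1/1 = 1.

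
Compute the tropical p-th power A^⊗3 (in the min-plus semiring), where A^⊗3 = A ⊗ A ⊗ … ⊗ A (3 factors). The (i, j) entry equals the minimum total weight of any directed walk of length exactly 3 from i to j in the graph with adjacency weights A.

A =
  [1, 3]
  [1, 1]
A^⊗3 =
  [3, 5]
  [3, 3]

Each entry (A^⊗3)_ij equals the minimum over all length-3 walks i = v_0 → v_1 → … → v_3 = j of Σ_t A[v_t][v_{t+1}]. For example, for (i, j) = (0, 1) we minimise over 4 possible intermediate vertex sequences; the minimum is 5, attained along the walk 0 → 0 → 0 → 1.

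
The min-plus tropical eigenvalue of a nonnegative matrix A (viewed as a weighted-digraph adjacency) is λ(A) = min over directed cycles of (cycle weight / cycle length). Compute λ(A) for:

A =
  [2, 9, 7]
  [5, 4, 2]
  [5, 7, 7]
λ(A) = 2

Enumerate directed cycles and compute their means (weight / length). Sample:
  cycle 0 → 0: weight = 2, length = 1, mean = 2/1 ≈ 2.000
  cycle 1 → 1: weight = 4, length = 1, mean = 4/1 ≈ 4.000
  cycle 2 → 2: weight = 7, length = 1, mean = 7/1 ≈ 7.000
  cycle 0 → 1 → 0: weight = 14, length = 2, mean = 14/2 ≈ 7.000
  cycle 0 → 2 → 0: weight = 12, length = 2, mean = 12/2 ≈ 6.000
  cycle 1 → 0 → 1: weight = 14, length = 2, mean = 14/2 ≈ 7.000
Minimum mean = 2.000, attained e.g. along the cycle 0 → 0 with weight 2 and length 1. So λ(A) = 2/1 = 2.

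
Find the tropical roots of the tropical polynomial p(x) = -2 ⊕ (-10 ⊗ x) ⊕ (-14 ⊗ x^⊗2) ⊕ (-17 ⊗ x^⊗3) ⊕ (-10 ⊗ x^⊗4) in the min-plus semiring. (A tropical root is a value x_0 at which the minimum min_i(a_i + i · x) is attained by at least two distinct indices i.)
Roots: {-7, 3, 4, 8}

Each tropical root is a break point of the lower envelope of the lines y = a_i + i · x (there are 5 lines, with slopes 0, 1, ..., 4). Only the lines that attain the minimum somewhere contribute to roots; other lines are dominated. Here the surviving (envelope) indices are i = 4, i = 3, i = 2, i = 1, i = 0.
Intersections between consecutive envelope lines give the roots: for adjacent envelope indices i < j the intersection is x = (a_i − a_j) / (j − i). Reading off the sorted break points: {-7, 3, 4, 8}.
Verification: at each break x_0, at least two indices attain the minimum of min_i(a_i + i · x_0).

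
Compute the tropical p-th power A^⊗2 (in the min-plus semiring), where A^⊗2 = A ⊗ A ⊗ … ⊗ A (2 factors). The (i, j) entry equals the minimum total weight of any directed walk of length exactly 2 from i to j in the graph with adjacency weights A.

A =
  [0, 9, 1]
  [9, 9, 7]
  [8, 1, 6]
A^⊗2 =
  [0, 2, 1]
  [9, 8, 10]
  [8, 7, 8]

Each entry (A^⊗2)_ij equals the minimum over all length-2 walks i = v_0 → v_1 → … → v_2 = j of Σ_t A[v_t][v_{t+1}]. For example, for (i, j) = (0, 2) we minimise over 3 possible intermediate vertex sequences; the minimum is 1, attained along the walk 0 → 0 → 2.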